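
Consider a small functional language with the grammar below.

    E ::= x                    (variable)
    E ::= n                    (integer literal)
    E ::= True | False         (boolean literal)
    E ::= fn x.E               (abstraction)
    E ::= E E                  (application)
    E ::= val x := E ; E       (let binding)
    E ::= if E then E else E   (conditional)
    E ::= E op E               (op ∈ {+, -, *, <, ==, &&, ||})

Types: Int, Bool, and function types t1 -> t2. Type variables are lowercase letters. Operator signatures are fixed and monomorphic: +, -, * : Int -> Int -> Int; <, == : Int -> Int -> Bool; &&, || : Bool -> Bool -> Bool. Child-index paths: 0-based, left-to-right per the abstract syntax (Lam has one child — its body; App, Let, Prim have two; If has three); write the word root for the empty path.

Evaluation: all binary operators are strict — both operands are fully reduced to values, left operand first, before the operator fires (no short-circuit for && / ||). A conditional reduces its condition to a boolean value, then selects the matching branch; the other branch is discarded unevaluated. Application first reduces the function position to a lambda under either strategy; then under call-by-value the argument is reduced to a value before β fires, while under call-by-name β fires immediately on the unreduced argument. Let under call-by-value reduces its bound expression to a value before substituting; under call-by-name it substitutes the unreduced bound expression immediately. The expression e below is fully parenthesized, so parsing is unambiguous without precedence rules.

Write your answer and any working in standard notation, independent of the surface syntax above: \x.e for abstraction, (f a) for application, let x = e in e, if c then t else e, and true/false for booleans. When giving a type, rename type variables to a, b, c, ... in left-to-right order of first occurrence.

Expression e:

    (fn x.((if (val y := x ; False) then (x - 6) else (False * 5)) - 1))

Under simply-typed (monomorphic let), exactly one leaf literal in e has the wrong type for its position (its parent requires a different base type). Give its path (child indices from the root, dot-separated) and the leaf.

Trace:
x : a
let y : a
  unify Bool ~ Bool
x : a
  unify a ~ Int
  unify Int ~ Int
  unify Bool ~ Int
  FAIL: mismatch Bool ~ Int

Answer: 0.0.2.0 : false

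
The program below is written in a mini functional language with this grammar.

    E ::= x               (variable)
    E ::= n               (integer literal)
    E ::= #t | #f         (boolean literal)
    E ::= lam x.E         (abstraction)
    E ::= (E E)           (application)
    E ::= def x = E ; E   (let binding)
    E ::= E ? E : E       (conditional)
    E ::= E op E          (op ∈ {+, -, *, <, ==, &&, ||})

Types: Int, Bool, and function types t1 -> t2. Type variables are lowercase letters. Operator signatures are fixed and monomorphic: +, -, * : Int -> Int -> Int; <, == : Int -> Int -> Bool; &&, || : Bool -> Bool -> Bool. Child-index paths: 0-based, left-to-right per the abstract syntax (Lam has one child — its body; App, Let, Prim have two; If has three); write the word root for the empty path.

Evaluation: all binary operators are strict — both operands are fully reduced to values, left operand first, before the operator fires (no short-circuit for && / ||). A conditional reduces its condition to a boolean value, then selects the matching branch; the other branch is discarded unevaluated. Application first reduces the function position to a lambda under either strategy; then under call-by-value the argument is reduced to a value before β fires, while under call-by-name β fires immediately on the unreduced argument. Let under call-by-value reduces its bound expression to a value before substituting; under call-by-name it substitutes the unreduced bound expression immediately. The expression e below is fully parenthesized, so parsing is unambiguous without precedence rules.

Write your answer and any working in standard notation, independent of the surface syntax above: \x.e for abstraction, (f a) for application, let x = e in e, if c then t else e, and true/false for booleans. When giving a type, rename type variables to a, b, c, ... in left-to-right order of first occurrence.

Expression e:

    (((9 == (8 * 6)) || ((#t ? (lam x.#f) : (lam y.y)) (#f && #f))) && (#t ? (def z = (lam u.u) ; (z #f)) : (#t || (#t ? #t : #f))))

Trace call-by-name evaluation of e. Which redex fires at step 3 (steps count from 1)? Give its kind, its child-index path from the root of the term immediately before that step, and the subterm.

Answer: if at 0.1.0 : (if true then (\x.false) else (\y.y))

Trace:
step 0: (((9 == (8 * 6)) || ((if true then (\x.false) else (\y.y)) (false && false))) && (if true then (let z = (\u.u) in (z false)) else (true || (if true then true else false))))
step 1: [delta@0.0.1] (((9 == 48) || ((if true then (\x.false) else (\y.y)) (false && false))) && (if true then (let z = (\u.u) in (z false)) else (true || (if true then true else false))))
step 2: [delta@0.0] ((false || ((if true then (\x.false) else (\y.y)) (false && false))) && (if true then (let z = (\u.u) in (z false)) else (true || (if true then true else false))))
step 3: [if@0.1.0] ((false || ((\x.false) (false && false))) && (if true then (let z = (\u.u) in (z false)) else (true || (if true then true else false))))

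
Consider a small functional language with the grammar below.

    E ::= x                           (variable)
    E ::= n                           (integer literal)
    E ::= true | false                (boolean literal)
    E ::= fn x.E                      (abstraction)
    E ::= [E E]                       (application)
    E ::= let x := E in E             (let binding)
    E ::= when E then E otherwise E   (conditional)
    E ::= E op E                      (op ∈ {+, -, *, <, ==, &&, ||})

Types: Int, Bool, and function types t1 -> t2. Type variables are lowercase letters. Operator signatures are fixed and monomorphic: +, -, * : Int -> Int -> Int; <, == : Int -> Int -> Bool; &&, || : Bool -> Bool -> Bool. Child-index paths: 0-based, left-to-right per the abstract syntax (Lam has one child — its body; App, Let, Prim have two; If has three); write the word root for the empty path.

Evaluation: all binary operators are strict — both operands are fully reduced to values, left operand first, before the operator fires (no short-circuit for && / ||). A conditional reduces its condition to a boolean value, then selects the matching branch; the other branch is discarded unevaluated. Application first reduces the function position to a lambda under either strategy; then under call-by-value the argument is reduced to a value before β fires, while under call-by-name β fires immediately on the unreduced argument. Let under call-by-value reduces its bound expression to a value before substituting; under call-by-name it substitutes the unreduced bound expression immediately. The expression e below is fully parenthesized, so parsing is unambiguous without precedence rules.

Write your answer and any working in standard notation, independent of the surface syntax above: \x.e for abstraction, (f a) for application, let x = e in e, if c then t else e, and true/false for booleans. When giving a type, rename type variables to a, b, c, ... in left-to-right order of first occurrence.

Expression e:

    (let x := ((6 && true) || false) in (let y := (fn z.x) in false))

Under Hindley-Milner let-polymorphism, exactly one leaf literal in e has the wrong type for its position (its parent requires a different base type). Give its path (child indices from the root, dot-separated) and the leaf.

Answer: 0.0.0 : 6

Working:
  unify Int ~ Bool
  FAIL: mismatch Int ~ Bool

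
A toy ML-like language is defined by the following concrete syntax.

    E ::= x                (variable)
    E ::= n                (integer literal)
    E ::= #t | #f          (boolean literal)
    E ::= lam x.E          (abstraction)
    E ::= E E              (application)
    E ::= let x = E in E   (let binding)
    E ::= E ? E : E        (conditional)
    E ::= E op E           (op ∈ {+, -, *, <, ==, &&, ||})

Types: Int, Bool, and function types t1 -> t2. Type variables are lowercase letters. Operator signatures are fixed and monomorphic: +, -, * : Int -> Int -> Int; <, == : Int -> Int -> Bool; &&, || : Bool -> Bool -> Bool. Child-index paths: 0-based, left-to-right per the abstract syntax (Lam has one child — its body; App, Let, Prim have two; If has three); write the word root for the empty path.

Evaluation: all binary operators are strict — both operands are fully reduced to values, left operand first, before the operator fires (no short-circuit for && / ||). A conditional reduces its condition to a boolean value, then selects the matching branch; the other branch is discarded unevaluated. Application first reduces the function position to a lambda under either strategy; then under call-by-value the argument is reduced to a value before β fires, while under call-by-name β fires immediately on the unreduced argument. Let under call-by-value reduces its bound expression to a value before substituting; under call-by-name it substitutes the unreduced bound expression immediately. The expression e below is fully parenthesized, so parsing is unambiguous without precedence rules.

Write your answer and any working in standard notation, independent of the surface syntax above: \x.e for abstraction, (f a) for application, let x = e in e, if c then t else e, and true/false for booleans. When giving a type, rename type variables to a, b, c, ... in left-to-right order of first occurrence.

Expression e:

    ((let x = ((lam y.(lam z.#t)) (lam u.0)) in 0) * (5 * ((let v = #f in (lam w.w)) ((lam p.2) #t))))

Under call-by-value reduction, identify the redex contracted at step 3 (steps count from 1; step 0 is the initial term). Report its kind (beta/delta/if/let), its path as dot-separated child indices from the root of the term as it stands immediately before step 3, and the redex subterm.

Answer: let at 1.1.0 : (let v = false in (\w.w))

Trace:
step 0: ((let x = ((\y.(\z.true)) (\u.0)) in 0) * (5 * ((let v = false in (\w.w)) ((\p.2) true))))
step 1: [beta@0.0] ((let x = (\z.true) in 0) * (5 * ((let v = false in (\w.w)) ((\p.2) true))))
step 2: [let@0] (0 * (5 * ((let v = false in (\w.w)) ((\p.2) true))))
step 3: [let@1.1.0] (0 * (5 * ((\w.w) ((\p.2) true))))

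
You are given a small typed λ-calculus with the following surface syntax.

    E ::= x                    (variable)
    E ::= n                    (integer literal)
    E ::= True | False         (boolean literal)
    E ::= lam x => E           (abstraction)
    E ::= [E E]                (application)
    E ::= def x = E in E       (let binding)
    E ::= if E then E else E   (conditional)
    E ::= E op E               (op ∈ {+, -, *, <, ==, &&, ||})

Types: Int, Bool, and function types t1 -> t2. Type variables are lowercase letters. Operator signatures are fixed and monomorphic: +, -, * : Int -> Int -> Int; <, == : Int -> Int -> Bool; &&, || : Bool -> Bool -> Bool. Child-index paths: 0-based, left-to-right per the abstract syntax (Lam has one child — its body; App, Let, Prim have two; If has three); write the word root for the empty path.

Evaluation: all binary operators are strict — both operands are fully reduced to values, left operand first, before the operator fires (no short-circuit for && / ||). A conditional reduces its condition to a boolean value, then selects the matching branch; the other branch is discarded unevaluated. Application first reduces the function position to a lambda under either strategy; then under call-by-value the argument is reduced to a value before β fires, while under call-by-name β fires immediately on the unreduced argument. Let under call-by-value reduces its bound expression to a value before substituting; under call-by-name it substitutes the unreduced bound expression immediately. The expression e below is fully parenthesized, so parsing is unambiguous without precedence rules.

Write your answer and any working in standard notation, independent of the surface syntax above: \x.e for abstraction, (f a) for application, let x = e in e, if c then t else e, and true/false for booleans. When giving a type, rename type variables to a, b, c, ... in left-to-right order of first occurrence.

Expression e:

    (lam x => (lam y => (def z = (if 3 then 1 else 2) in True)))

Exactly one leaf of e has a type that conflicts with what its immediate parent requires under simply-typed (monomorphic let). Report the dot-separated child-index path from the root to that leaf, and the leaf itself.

Answer: 0.0.0.0 : 3

Trace:
  unify Int ~ Bool
  FAIL: mismatch Int ~ Bool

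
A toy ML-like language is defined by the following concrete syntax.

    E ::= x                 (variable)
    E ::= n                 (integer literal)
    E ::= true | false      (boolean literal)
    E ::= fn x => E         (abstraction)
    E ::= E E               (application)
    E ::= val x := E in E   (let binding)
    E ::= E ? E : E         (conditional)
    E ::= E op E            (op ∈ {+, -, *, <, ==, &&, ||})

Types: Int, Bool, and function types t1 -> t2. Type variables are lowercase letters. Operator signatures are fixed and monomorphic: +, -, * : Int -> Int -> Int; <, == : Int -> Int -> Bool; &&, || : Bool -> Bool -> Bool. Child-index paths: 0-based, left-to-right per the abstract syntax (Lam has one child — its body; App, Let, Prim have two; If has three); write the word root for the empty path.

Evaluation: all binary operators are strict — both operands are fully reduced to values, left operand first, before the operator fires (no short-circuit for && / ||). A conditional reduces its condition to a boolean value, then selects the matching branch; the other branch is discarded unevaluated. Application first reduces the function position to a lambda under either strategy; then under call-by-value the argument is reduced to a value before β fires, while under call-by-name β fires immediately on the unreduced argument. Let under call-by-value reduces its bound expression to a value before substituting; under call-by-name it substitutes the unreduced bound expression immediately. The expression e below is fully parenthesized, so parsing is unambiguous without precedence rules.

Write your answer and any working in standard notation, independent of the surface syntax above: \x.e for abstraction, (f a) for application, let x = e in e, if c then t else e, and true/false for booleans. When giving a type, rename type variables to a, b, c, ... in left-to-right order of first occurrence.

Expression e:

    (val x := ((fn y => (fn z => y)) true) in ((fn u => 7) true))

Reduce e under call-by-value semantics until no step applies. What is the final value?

Answer: 7

Working:
step 0: (let x = ((\y.(\z.y)) true) in ((\u.7) true))
step 1: [beta@0] (let x = (\z.true) in ((\u.7) true))
step 2: [let@root] ((\u.7) true)
step 3: [beta@root] 7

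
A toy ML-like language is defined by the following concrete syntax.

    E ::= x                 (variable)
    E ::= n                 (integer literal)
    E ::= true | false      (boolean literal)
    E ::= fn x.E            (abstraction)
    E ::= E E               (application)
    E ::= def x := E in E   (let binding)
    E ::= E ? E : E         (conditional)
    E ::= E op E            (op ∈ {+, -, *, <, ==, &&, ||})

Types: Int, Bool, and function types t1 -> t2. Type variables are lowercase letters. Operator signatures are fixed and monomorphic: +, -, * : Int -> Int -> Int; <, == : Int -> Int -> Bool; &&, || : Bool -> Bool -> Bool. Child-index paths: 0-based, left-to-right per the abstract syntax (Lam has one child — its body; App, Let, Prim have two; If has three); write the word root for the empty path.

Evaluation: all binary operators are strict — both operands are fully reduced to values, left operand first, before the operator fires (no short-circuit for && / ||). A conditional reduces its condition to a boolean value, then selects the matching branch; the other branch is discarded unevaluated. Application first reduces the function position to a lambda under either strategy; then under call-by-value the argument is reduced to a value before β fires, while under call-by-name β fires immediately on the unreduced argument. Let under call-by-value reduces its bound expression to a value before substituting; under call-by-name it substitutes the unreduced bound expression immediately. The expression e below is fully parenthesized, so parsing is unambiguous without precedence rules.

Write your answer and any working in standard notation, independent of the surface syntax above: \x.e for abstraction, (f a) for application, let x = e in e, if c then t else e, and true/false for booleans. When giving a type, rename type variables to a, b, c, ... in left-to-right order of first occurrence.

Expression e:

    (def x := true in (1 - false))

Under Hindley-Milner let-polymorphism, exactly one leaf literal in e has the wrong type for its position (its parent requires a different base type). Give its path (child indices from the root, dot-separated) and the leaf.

Trace:
let x : Bool
  unify Int ~ Int
  unify Bool ~ Int
  FAIL: mismatch Bool ~ Int

Answer: 1.1 : false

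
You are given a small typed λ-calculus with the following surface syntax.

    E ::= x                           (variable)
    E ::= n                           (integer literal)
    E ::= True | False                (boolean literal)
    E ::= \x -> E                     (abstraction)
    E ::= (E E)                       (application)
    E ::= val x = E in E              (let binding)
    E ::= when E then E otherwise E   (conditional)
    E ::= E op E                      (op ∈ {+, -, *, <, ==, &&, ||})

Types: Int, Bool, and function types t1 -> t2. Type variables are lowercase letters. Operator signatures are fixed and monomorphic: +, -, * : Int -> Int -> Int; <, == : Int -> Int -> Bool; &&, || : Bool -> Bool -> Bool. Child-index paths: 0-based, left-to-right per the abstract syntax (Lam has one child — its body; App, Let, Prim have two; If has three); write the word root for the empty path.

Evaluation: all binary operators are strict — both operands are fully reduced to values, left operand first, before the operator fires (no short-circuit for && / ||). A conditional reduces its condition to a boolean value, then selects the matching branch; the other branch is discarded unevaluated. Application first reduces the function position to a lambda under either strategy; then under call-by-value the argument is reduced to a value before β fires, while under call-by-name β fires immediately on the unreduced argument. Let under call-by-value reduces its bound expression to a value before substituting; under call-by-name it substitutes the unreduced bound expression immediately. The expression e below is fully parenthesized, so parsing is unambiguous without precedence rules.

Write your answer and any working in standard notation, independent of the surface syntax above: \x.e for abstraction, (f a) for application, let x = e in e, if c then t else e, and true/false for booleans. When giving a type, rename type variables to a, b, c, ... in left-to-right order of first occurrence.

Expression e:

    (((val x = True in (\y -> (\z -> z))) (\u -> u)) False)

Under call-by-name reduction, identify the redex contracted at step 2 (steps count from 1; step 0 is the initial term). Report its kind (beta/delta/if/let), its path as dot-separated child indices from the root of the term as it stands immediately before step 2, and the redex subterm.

Trace:
step 0: (((let x = true in (\y.(\z.z))) (\u.u)) false)
step 1: [let@0.0] (((\y.(\z.z)) (\u.u)) false)
step 2: [beta@0] ((\z.z) false)

Answer: beta at 0 : ((\y.(\z.z)) (\u.u))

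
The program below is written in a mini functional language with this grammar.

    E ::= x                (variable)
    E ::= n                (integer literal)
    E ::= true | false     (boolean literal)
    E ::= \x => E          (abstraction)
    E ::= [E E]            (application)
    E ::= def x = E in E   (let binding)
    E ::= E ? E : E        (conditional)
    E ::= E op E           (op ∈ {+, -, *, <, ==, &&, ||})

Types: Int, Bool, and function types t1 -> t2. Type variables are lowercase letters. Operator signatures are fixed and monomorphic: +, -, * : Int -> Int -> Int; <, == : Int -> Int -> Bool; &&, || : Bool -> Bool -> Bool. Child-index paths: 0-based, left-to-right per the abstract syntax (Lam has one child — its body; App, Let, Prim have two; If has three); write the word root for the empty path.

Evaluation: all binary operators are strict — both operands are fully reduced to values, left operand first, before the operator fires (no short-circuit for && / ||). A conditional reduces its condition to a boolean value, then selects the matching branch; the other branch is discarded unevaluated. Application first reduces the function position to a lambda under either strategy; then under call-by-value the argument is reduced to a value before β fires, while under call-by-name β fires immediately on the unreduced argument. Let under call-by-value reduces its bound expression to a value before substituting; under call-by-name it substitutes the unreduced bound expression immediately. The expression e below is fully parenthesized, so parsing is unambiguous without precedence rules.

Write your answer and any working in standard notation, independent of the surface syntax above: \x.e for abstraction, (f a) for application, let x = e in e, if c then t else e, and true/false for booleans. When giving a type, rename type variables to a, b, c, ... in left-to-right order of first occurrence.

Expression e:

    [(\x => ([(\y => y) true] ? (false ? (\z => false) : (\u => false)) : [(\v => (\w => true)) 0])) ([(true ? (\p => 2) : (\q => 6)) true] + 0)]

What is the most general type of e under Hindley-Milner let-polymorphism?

Working:
y : b
\y._ : b -> b
  unify b -> b ~ Bool -> c
  unify b ~ Bool
  unify Bool ~ c
_ _ : Bool
  unify Bool ~ Bool
  unify Bool ~ Bool
\z._ : d -> Bool
\u._ : e -> Bool
  unify d -> Bool ~ e -> Bool
  unify d ~ e
  unify Bool ~ Bool
\w._ : g -> Bool
\v._ : f -> g -> Bool
  unify f -> g -> Bool ~ Int -> h
  unify f ~ Int
  unify g -> Bool ~ h
_ _ : g -> Bool
  unify e -> Bool ~ g -> Bool
  unify e ~ g
  unify Bool ~ Bool
\x._ : a -> g -> Bool
  unify Bool ~ Bool
\p._ : i -> Int
\q._ : j -> Int
  unify i -> Int ~ j -> Int
  unify i ~ j
  unify Int ~ Int
  unify j -> Int ~ Bool -> k
  unify j ~ Bool
  unify Int ~ k
_ _ : Int
  unify Int ~ Int
  unify Int ~ Int
  unify a -> g -> Bool ~ Int -> l
  unify a ~ Int
  unify g -> Bool ~ l
_ _ : g -> Bool

Answer: a -> Bool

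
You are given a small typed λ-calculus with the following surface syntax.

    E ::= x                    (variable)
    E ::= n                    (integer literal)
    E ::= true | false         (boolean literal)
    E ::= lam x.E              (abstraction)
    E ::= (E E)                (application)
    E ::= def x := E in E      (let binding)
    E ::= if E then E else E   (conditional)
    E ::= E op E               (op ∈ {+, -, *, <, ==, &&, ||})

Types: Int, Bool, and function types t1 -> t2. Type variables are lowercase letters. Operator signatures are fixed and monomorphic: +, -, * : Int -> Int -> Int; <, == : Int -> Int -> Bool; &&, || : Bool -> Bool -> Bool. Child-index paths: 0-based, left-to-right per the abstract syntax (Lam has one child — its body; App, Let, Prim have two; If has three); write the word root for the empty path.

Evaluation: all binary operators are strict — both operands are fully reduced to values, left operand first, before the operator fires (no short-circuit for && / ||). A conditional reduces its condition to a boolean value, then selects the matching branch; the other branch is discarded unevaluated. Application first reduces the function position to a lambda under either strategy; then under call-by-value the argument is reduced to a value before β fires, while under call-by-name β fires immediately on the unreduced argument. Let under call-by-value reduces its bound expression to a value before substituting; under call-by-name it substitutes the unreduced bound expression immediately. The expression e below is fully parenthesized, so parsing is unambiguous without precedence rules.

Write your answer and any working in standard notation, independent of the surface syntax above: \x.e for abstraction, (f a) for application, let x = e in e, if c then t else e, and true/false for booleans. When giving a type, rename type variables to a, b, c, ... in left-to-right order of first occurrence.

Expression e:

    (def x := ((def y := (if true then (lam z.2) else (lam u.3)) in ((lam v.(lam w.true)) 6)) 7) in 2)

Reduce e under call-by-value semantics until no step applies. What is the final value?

Trace:
step 0: (let x = ((let y = (if true then (\z.2) else (\u.3)) in ((\v.(\w.true)) 6)) 7) in 2)
step 1: [if@0.0.0] (let x = ((let y = (\z.2) in ((\v.(\w.true)) 6)) 7) in 2)
step 2: [let@0.0] (let x = (((\v.(\w.true)) 6) 7) in 2)
step 3: [beta@0.0] (let x = ((\w.true) 7) in 2)
step 4: [beta@0] (let x = true in 2)
step 5: [let@root] 2

Answer: 2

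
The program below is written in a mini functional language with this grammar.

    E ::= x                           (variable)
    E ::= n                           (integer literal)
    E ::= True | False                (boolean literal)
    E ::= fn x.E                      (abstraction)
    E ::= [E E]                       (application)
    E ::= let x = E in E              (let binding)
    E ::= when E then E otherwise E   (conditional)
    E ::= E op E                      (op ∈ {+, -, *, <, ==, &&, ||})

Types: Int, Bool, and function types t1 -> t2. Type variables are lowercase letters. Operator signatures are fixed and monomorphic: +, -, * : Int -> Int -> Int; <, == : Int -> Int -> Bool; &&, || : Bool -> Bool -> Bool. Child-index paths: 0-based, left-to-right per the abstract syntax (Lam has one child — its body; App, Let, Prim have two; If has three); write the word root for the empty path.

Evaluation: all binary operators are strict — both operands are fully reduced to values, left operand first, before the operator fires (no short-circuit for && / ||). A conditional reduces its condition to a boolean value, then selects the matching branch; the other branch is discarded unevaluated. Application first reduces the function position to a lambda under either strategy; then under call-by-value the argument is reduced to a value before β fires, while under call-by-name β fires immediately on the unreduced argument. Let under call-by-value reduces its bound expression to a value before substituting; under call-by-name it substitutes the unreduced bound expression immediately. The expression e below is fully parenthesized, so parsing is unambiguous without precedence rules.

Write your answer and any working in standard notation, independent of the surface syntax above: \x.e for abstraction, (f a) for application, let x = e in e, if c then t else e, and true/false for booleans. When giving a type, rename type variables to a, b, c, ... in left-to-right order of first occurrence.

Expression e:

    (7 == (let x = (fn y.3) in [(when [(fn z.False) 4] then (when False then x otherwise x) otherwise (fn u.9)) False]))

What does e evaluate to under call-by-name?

Answer: false

Derivation:
step 0: (7 == (let x = (\y.3) in ((if ((\z.false) 4) then (if false then x else x) else (\u.9)) false)))
step 1: [let@1] (7 == ((if ((\z.false) 4) then (if false then (\y.3) else (\y.3)) else (\u.9)) false))
step 2: [beta@1.0.0] (7 == ((if false then (if false then (\y.3) else (\y.3)) else (\u.9)) false))
step 3: [if@1.0] (7 == ((\u.9) false))
step 4: [beta@1] (7 == 9)
step 5: [delta@root] false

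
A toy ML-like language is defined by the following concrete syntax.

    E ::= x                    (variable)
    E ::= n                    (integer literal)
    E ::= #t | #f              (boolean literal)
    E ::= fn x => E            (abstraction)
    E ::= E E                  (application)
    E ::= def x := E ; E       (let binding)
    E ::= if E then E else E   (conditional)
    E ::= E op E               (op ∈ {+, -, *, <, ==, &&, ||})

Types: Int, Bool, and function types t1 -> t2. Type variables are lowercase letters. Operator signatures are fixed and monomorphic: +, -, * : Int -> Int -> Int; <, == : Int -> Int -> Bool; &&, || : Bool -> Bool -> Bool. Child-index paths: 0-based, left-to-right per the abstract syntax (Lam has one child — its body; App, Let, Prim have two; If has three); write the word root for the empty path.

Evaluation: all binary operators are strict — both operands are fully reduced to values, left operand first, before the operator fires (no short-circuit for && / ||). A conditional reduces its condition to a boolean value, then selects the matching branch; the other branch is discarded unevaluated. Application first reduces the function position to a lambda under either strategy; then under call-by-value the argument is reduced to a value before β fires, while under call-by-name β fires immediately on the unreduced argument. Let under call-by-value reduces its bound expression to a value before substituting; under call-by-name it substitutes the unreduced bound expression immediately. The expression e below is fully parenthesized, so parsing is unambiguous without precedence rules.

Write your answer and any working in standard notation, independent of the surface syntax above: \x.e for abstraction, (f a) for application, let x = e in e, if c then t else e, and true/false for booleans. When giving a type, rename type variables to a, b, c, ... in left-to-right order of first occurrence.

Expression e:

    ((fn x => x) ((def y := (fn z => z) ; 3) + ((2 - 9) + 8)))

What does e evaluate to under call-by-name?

Working:
step 0: ((\x.x) ((let y = (\z.z) in 3) + ((2 - 9) + 8)))
step 1: [beta@root] ((let y = (\z.z) in 3) + ((2 - 9) + 8))
step 2: [let@0] (3 + ((2 - 9) + 8))
step 3: [delta@1.0] (3 + (-7 + 8))
step 4: [delta@1] (3 + 1)
step 5: [delta@root] 4

Answer: 4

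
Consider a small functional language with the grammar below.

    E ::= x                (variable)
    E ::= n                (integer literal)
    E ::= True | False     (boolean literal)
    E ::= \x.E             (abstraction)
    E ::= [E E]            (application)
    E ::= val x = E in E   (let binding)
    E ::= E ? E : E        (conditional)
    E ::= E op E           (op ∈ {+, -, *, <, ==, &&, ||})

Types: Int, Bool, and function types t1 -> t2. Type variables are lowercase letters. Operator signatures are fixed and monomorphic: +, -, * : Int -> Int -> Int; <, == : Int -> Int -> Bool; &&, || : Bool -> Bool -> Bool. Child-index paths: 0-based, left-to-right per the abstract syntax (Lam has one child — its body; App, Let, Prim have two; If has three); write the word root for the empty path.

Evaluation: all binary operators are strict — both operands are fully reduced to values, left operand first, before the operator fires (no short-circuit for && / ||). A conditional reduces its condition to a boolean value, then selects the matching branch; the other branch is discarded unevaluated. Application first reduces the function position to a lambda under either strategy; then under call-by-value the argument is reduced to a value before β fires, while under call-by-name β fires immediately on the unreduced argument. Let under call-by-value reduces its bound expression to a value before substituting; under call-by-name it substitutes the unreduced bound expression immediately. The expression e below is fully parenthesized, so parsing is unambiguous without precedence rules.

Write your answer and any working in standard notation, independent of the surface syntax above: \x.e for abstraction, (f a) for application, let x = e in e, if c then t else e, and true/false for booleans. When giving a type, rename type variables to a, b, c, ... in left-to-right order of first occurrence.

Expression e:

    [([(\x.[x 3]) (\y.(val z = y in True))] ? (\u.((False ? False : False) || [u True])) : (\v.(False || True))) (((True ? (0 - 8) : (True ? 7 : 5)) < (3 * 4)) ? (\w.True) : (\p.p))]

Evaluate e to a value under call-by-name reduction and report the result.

Answer: true

Working:
step 0: ((if ((\x.(x 3)) (\y.(let z = y in true))) then (\u.((if false then false else false) || (u true))) else (\v.(false || true))) (if ((if true then (0 - 8) else (if true then 7 else 5)) < (3 * 4)) then (\w.true) else (\p.p)))
step 1: [beta@0.0] ((if ((\y.(let z = y in true)) 3) then (\u.((if false then false else false) || (u true))) else (\v.(false || true))) (if ((if true then (0 - 8) else (if true then 7 else 5)) < (3 * 4)) then (\w.true) else (\p.p)))
step 2: [beta@0.0] ((if (let z = 3 in true) then (\u.((if false then false else false) || (u true))) else (\v.(false || true))) (if ((if true then (0 - 8) else (if true then 7 else 5)) < (3 * 4)) then (\w.true) else (\p.p)))
step 3: [let@0.0] ((if true then (\u.((if false then false else false) || (u true))) else (\v.(false || true))) (if ((if true then (0 - 8) else (if true then 7 else 5)) < (3 * 4)) then (\w.true) else (\p.p)))
step 4: [if@0] ((\u.((if false then false else false) || (u true))) (if ((if true then (0 - 8) else (if true then 7 else 5)) < (3 * 4)) then (\w.true) else (\p.p)))
step 5: [beta@root] ((if false then false else false) || ((if ((if true then (0 - 8) else (if true then 7 else 5)) < (3 * 4)) then (\w.true) else (\p.p)) true))
step 6: [if@0] (false || ((if ((if true then (0 - 8) else (if true then 7 else 5)) < (3 * 4)) then (\w.true) else (\p.p)) true))
step 7: [if@1.0.0.0] (false || ((if ((0 - 8) < (3 * 4)) then (\w.true) else (\p.p)) true))
step 8: [delta@1.0.0.0] (false || ((if (-8 < (3 * 4)) then (\w.true) else (\p.p)) true))
step 9: [delta@1.0.0.1] (false || ((if (-8 < 12) then (\w.true) else (\p.p)) true))
step 10: [delta@1.0.0] (false || ((if true then (\w.true) else (\p.p)) true))
step 11: [if@1.0] (false || ((\w.true) true))
step 12: [beta@1] (false || true)
step 13: [delta@root] true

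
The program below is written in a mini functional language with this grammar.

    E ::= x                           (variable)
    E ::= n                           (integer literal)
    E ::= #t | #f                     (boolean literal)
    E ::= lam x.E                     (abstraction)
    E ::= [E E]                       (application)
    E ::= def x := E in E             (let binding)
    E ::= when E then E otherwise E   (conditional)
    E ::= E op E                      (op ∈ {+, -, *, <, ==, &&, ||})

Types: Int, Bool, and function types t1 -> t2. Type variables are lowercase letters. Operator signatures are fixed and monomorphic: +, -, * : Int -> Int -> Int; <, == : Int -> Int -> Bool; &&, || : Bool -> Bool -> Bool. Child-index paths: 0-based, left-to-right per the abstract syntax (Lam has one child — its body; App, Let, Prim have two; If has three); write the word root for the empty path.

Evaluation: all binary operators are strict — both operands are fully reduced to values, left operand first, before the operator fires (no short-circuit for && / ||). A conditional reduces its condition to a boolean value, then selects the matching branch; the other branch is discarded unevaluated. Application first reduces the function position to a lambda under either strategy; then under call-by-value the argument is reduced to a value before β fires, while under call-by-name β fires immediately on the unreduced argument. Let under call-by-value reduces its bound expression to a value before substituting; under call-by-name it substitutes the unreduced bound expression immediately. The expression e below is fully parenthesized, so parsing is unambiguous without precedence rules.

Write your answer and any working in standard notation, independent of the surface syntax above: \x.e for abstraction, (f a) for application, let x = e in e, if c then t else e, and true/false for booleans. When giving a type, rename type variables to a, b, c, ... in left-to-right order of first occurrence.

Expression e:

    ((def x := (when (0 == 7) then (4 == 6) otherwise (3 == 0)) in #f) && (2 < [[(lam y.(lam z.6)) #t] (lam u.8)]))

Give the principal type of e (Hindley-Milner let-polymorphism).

Answer: Bool

Working:
  unify Int ~ Int
  unify Int ~ Int
  unify Bool ~ Bool
  unify Int ~ Int
  unify Int ~ Int
  unify Int ~ Int
  unify Int ~ Int
  unify Bool ~ Bool
let x : Bool
  unify Bool ~ Bool
  unify Int ~ Int
\z._ : b -> Int
\y._ : a -> b -> Int
  unify a -> b -> Int ~ Bool -> c
  unify a ~ Bool
  unify b -> Int ~ c
_ _ : b -> Int
\u._ : d -> Int
  unify b -> Int ~ (d -> Int) -> e
  unify b ~ d -> Int
  unify Int ~ e
_ _ : Int
  unify Int ~ Int
  unify Bool ~ Bool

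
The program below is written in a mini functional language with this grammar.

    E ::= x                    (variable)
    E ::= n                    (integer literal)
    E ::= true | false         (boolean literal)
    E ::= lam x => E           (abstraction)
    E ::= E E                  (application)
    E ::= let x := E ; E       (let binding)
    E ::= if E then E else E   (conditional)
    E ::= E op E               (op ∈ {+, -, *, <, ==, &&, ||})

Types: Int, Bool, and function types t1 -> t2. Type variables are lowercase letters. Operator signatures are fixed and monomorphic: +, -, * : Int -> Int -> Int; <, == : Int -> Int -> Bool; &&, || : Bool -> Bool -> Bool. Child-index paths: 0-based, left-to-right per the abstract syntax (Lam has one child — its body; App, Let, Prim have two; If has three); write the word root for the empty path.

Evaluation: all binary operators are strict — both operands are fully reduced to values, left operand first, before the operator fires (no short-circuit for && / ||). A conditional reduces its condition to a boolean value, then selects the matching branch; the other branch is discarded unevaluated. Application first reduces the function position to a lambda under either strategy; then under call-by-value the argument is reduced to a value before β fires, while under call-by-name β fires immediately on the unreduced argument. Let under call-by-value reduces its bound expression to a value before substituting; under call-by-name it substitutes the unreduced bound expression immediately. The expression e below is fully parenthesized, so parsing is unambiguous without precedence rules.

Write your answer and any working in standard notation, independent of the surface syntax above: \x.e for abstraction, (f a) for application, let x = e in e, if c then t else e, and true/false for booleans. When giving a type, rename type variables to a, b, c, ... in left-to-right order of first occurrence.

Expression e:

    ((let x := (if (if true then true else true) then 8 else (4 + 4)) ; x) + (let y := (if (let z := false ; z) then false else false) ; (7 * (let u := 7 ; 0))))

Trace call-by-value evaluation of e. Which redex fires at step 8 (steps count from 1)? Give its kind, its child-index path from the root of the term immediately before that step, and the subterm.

Derivation:
step 0: ((let x = (if (if true then true else true) then 8 else (4 + 4)) in x) + (let y = (if (let z = false in z) then false else false) in (7 * (let u = 7 in 0))))
step 1: [if@0.0.0] ((let x = (if true then 8 else (4 + 4)) in x) + (let y = (if (let z = false in z) then false else false) in (7 * (let u = 7 in 0))))
step 2: [if@0.0] ((let x = 8 in x) + (let y = (if (let z = false in z) then false else false) in (7 * (let u = 7 in 0))))
step 3: [let@0] (8 + (let y = (if (let z = false in z) then false else false) in (7 * (let u = 7 in 0))))
step 4: [let@1.0.0] (8 + (let y = (if false then false else false) in (7 * (let u = 7 in 0))))
step 5: [if@1.0] (8 + (let y = false in (7 * (let u = 7 in 0))))
step 6: [let@1] (8 + (7 * (let u = 7 in 0)))
step 7: [let@1.1] (8 + (7 * 0))
step 8: [delta@1] (8 + 0)

Answer: delta at 1 : (7 * 0)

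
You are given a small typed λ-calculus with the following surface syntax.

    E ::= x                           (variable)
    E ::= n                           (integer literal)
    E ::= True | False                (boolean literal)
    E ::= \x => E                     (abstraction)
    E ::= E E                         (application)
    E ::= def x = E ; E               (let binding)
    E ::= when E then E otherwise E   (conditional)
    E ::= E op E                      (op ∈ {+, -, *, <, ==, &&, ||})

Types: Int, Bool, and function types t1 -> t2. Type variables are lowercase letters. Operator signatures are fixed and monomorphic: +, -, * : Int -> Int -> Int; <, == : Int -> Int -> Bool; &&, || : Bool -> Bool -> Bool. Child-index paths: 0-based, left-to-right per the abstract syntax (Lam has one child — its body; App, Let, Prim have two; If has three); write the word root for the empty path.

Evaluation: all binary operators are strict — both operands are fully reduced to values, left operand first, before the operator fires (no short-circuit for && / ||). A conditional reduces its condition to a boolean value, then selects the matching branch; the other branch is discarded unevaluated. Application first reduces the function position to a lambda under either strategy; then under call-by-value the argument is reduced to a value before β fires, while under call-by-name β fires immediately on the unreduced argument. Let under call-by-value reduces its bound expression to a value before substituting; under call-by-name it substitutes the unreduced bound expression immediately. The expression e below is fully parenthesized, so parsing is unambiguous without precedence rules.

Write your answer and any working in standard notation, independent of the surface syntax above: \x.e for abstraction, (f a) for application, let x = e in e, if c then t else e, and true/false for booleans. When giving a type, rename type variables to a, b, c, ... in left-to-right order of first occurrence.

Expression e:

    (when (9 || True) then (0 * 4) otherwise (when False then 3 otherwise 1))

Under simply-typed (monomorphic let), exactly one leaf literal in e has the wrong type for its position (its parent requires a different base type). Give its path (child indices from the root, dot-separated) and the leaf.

Derivation:
  unify Int ~ Bool
  FAIL: mismatch Int ~ Bool

Answer: 0.0 : 9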